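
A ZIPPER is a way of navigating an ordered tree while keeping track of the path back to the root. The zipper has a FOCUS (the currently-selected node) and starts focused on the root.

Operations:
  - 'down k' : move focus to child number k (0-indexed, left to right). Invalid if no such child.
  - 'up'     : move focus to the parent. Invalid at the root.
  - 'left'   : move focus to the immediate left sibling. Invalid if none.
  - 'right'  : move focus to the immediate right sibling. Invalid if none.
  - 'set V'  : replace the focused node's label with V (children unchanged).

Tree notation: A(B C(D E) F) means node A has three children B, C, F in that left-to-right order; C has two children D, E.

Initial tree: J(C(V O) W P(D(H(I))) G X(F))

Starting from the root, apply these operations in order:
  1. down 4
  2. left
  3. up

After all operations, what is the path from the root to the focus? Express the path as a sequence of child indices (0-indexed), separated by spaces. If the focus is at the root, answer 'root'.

Answer: root

Derivation:
Step 1 (down 4): focus=X path=4 depth=1 children=['F'] left=['C', 'W', 'P', 'G'] right=[] parent=J
Step 2 (left): focus=G path=3 depth=1 children=[] left=['C', 'W', 'P'] right=['X'] parent=J
Step 3 (up): focus=J path=root depth=0 children=['C', 'W', 'P', 'G', 'X'] (at root)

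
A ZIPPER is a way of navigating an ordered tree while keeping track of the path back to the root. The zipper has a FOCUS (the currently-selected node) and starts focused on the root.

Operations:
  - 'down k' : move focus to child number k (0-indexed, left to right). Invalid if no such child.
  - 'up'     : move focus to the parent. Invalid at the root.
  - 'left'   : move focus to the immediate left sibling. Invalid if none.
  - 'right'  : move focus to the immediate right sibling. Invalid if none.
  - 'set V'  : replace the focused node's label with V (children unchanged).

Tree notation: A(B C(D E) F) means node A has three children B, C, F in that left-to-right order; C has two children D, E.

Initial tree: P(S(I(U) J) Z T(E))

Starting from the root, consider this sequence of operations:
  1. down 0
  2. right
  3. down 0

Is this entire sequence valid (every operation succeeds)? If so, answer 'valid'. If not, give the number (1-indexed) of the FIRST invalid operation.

Answer: 3

Derivation:
Step 1 (down 0): focus=S path=0 depth=1 children=['I', 'J'] left=[] right=['Z', 'T'] parent=P
Step 2 (right): focus=Z path=1 depth=1 children=[] left=['S'] right=['T'] parent=P
Step 3 (down 0): INVALID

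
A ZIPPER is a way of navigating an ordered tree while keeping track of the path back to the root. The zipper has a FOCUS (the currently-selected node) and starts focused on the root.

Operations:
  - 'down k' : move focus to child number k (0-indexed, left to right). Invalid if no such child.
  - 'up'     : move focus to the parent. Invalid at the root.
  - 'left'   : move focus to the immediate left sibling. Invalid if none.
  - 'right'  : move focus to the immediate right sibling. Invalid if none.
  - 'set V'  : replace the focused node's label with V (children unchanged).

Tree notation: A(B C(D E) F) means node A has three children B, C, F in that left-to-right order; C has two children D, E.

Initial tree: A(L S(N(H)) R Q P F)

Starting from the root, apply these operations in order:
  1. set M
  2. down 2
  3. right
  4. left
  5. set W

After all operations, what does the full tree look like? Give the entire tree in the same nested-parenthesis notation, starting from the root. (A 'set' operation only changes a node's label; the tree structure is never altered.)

Answer: M(L S(N(H)) W Q P F)

Derivation:
Step 1 (set M): focus=M path=root depth=0 children=['L', 'S', 'R', 'Q', 'P', 'F'] (at root)
Step 2 (down 2): focus=R path=2 depth=1 children=[] left=['L', 'S'] right=['Q', 'P', 'F'] parent=M
Step 3 (right): focus=Q path=3 depth=1 children=[] left=['L', 'S', 'R'] right=['P', 'F'] parent=M
Step 4 (left): focus=R path=2 depth=1 children=[] left=['L', 'S'] right=['Q', 'P', 'F'] parent=M
Step 5 (set W): focus=W path=2 depth=1 children=[] left=['L', 'S'] right=['Q', 'P', 'F'] parent=M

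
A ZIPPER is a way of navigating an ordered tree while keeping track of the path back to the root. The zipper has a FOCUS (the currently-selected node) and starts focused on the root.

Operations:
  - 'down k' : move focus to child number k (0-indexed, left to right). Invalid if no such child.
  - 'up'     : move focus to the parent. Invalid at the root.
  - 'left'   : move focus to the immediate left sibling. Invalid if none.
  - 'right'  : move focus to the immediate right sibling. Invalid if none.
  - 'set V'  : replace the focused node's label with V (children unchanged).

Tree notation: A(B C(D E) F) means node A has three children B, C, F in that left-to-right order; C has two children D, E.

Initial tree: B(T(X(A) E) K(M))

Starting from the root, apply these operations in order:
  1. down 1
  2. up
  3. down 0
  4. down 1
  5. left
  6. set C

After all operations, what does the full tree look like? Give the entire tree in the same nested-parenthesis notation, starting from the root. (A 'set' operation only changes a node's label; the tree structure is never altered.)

Step 1 (down 1): focus=K path=1 depth=1 children=['M'] left=['T'] right=[] parent=B
Step 2 (up): focus=B path=root depth=0 children=['T', 'K'] (at root)
Step 3 (down 0): focus=T path=0 depth=1 children=['X', 'E'] left=[] right=['K'] parent=B
Step 4 (down 1): focus=E path=0/1 depth=2 children=[] left=['X'] right=[] parent=T
Step 5 (left): focus=X path=0/0 depth=2 children=['A'] left=[] right=['E'] parent=T
Step 6 (set C): focus=C path=0/0 depth=2 children=['A'] left=[] right=['E'] parent=T

Answer: B(T(C(A) E) K(M))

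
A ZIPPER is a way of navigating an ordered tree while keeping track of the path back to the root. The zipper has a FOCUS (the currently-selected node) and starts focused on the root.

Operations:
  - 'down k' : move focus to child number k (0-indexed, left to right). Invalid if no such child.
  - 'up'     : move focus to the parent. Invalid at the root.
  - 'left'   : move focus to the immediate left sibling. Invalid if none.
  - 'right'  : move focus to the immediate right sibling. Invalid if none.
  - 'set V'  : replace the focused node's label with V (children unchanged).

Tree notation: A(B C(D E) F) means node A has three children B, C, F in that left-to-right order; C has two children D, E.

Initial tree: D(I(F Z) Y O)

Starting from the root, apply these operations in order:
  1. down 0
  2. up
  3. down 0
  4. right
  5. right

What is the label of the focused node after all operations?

Answer: O

Derivation:
Step 1 (down 0): focus=I path=0 depth=1 children=['F', 'Z'] left=[] right=['Y', 'O'] parent=D
Step 2 (up): focus=D path=root depth=0 children=['I', 'Y', 'O'] (at root)
Step 3 (down 0): focus=I path=0 depth=1 children=['F', 'Z'] left=[] right=['Y', 'O'] parent=D
Step 4 (right): focus=Y path=1 depth=1 children=[] left=['I'] right=['O'] parent=D
Step 5 (right): focus=O path=2 depth=1 children=[] left=['I', 'Y'] right=[] parent=D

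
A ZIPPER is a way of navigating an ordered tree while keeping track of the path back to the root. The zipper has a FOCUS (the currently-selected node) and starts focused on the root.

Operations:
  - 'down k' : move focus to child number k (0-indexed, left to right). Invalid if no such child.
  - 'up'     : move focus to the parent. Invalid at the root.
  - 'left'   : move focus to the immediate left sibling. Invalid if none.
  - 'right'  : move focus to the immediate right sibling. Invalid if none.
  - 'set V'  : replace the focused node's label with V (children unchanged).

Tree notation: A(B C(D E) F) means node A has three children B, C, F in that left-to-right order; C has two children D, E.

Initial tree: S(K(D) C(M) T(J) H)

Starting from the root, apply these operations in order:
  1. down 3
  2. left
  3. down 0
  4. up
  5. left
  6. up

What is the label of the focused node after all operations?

Answer: S

Derivation:
Step 1 (down 3): focus=H path=3 depth=1 children=[] left=['K', 'C', 'T'] right=[] parent=S
Step 2 (left): focus=T path=2 depth=1 children=['J'] left=['K', 'C'] right=['H'] parent=S
Step 3 (down 0): focus=J path=2/0 depth=2 children=[] left=[] right=[] parent=T
Step 4 (up): focus=T path=2 depth=1 children=['J'] left=['K', 'C'] right=['H'] parent=S
Step 5 (left): focus=C path=1 depth=1 children=['M'] left=['K'] right=['T', 'H'] parent=S
Step 6 (up): focus=S path=root depth=0 children=['K', 'C', 'T', 'H'] (at root)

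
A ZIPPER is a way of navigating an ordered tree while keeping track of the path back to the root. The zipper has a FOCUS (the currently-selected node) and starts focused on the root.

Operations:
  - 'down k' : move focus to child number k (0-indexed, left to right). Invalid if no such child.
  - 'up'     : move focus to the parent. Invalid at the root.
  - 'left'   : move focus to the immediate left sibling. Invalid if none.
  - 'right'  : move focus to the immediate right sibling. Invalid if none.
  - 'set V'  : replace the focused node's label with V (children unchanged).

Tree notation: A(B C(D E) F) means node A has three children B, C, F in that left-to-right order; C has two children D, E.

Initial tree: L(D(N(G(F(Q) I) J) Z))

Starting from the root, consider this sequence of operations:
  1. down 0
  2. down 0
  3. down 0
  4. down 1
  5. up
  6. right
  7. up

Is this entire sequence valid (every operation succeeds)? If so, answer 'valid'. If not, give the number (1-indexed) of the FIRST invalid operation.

Answer: valid

Derivation:
Step 1 (down 0): focus=D path=0 depth=1 children=['N', 'Z'] left=[] right=[] parent=L
Step 2 (down 0): focus=N path=0/0 depth=2 children=['G', 'J'] left=[] right=['Z'] parent=D
Step 3 (down 0): focus=G path=0/0/0 depth=3 children=['F', 'I'] left=[] right=['J'] parent=N
Step 4 (down 1): focus=I path=0/0/0/1 depth=4 children=[] left=['F'] right=[] parent=G
Step 5 (up): focus=G path=0/0/0 depth=3 children=['F', 'I'] left=[] right=['J'] parent=N
Step 6 (right): focus=J path=0/0/1 depth=3 children=[] left=['G'] right=[] parent=N
Step 7 (up): focus=N path=0/0 depth=2 children=['G', 'J'] left=[] right=['Z'] parent=D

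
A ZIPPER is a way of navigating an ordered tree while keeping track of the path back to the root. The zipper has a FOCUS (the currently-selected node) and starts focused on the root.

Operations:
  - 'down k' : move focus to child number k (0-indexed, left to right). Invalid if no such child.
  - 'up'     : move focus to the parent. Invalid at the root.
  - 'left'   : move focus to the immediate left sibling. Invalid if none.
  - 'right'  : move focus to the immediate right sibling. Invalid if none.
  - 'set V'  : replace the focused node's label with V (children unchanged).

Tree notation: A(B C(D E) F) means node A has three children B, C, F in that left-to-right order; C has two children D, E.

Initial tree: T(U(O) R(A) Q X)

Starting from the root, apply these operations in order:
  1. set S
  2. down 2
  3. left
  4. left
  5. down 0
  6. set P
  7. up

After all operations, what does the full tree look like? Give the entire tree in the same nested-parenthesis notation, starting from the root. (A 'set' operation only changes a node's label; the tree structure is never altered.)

Answer: S(U(P) R(A) Q X)

Derivation:
Step 1 (set S): focus=S path=root depth=0 children=['U', 'R', 'Q', 'X'] (at root)
Step 2 (down 2): focus=Q path=2 depth=1 children=[] left=['U', 'R'] right=['X'] parent=S
Step 3 (left): focus=R path=1 depth=1 children=['A'] left=['U'] right=['Q', 'X'] parent=S
Step 4 (left): focus=U path=0 depth=1 children=['O'] left=[] right=['R', 'Q', 'X'] parent=S
Step 5 (down 0): focus=O path=0/0 depth=2 children=[] left=[] right=[] parent=U
Step 6 (set P): focus=P path=0/0 depth=2 children=[] left=[] right=[] parent=U
Step 7 (up): focus=U path=0 depth=1 children=['P'] left=[] right=['R', 'Q', 'X'] parent=S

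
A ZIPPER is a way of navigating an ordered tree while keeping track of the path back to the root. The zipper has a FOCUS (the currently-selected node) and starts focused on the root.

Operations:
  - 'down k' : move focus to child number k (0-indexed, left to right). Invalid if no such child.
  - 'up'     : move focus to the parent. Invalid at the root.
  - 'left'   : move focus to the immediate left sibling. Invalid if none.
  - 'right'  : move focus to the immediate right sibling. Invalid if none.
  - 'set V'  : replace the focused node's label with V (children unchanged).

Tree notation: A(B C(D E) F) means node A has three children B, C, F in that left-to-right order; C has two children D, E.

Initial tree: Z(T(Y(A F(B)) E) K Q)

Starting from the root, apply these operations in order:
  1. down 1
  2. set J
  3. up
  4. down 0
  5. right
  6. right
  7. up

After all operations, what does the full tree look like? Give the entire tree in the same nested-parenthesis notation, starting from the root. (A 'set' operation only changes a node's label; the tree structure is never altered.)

Answer: Z(T(Y(A F(B)) E) J Q)

Derivation:
Step 1 (down 1): focus=K path=1 depth=1 children=[] left=['T'] right=['Q'] parent=Z
Step 2 (set J): focus=J path=1 depth=1 children=[] left=['T'] right=['Q'] parent=Z
Step 3 (up): focus=Z path=root depth=0 children=['T', 'J', 'Q'] (at root)
Step 4 (down 0): focus=T path=0 depth=1 children=['Y', 'E'] left=[] right=['J', 'Q'] parent=Z
Step 5 (right): focus=J path=1 depth=1 children=[] left=['T'] right=['Q'] parent=Z
Step 6 (right): focus=Q path=2 depth=1 children=[] left=['T', 'J'] right=[] parent=Z
Step 7 (up): focus=Z path=root depth=0 children=['T', 'J', 'Q'] (at root)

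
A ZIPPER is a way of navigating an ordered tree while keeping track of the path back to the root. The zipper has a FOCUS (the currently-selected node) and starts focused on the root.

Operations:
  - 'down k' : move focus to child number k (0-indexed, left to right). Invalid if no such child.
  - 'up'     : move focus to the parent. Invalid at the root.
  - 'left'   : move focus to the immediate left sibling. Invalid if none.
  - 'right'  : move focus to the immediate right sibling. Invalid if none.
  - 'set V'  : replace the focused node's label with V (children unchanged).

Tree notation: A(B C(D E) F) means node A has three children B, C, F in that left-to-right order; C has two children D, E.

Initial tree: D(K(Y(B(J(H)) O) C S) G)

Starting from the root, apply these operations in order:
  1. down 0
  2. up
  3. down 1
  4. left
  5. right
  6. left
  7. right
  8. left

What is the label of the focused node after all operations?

Answer: K

Derivation:
Step 1 (down 0): focus=K path=0 depth=1 children=['Y', 'C', 'S'] left=[] right=['G'] parent=D
Step 2 (up): focus=D path=root depth=0 children=['K', 'G'] (at root)
Step 3 (down 1): focus=G path=1 depth=1 children=[] left=['K'] right=[] parent=D
Step 4 (left): focus=K path=0 depth=1 children=['Y', 'C', 'S'] left=[] right=['G'] parent=D
Step 5 (right): focus=G path=1 depth=1 children=[] left=['K'] right=[] parent=D
Step 6 (left): focus=K path=0 depth=1 children=['Y', 'C', 'S'] left=[] right=['G'] parent=D
Step 7 (right): focus=G path=1 depth=1 children=[] left=['K'] right=[] parent=D
Step 8 (left): focus=K path=0 depth=1 children=['Y', 'C', 'S'] left=[] right=['G'] parent=D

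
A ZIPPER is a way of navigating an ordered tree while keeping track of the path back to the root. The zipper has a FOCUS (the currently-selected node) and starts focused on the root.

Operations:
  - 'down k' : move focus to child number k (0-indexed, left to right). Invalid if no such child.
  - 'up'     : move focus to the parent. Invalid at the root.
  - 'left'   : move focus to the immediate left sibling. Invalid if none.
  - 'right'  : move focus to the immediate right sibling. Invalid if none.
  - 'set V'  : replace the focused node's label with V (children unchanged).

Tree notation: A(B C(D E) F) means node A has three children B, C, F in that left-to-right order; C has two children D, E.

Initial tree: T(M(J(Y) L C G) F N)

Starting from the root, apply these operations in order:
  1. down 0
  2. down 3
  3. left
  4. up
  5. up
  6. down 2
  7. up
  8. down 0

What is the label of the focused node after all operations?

Step 1 (down 0): focus=M path=0 depth=1 children=['J', 'L', 'C', 'G'] left=[] right=['F', 'N'] parent=T
Step 2 (down 3): focus=G path=0/3 depth=2 children=[] left=['J', 'L', 'C'] right=[] parent=M
Step 3 (left): focus=C path=0/2 depth=2 children=[] left=['J', 'L'] right=['G'] parent=M
Step 4 (up): focus=M path=0 depth=1 children=['J', 'L', 'C', 'G'] left=[] right=['F', 'N'] parent=T
Step 5 (up): focus=T path=root depth=0 children=['M', 'F', 'N'] (at root)
Step 6 (down 2): focus=N path=2 depth=1 children=[] left=['M', 'F'] right=[] parent=T
Step 7 (up): focus=T path=root depth=0 children=['M', 'F', 'N'] (at root)
Step 8 (down 0): focus=M path=0 depth=1 children=['J', 'L', 'C', 'G'] left=[] right=['F', 'N'] parent=T

Answer: M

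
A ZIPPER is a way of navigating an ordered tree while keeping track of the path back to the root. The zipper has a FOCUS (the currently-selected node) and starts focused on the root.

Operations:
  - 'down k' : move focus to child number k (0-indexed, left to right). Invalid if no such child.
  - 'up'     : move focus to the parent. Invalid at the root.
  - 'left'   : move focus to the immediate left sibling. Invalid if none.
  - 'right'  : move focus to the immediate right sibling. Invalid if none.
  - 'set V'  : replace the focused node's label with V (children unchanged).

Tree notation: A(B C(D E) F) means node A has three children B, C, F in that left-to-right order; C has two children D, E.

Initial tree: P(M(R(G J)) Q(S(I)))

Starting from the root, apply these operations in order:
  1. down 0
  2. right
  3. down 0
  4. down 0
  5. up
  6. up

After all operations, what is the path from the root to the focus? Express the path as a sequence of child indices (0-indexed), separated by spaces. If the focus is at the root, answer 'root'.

Answer: 1

Derivation:
Step 1 (down 0): focus=M path=0 depth=1 children=['R'] left=[] right=['Q'] parent=P
Step 2 (right): focus=Q path=1 depth=1 children=['S'] left=['M'] right=[] parent=P
Step 3 (down 0): focus=S path=1/0 depth=2 children=['I'] left=[] right=[] parent=Q
Step 4 (down 0): focus=I path=1/0/0 depth=3 children=[] left=[] right=[] parent=S
Step 5 (up): focus=S path=1/0 depth=2 children=['I'] left=[] right=[] parent=Q
Step 6 (up): focus=Q path=1 depth=1 children=['S'] left=['M'] right=[] parent=P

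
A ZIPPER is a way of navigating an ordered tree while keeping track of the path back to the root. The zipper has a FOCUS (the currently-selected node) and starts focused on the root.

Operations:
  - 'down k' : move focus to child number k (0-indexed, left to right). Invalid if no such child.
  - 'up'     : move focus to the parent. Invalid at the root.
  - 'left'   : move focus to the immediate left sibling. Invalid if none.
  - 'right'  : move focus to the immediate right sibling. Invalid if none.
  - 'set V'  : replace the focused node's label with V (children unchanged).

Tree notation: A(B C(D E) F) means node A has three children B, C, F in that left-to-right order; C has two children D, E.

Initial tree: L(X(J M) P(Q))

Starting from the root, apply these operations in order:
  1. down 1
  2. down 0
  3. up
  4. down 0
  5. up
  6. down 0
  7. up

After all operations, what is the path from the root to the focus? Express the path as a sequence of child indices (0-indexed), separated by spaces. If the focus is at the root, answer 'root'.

Answer: 1

Derivation:
Step 1 (down 1): focus=P path=1 depth=1 children=['Q'] left=['X'] right=[] parent=L
Step 2 (down 0): focus=Q path=1/0 depth=2 children=[] left=[] right=[] parent=P
Step 3 (up): focus=P path=1 depth=1 children=['Q'] left=['X'] right=[] parent=L
Step 4 (down 0): focus=Q path=1/0 depth=2 children=[] left=[] right=[] parent=P
Step 5 (up): focus=P path=1 depth=1 children=['Q'] left=['X'] right=[] parent=L
Step 6 (down 0): focus=Q path=1/0 depth=2 children=[] left=[] right=[] parent=P
Step 7 (up): focus=P path=1 depth=1 children=['Q'] left=['X'] right=[] parent=L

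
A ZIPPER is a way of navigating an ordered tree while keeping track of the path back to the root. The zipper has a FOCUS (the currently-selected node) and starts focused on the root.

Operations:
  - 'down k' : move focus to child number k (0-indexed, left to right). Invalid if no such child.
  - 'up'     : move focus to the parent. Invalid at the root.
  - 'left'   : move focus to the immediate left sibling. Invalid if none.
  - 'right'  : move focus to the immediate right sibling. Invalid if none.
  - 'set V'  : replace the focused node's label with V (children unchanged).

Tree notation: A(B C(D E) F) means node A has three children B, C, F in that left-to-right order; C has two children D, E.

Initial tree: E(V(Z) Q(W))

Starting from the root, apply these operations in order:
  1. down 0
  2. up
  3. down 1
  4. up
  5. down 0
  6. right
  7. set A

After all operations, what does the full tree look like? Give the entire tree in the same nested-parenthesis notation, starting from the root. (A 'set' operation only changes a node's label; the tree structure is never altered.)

Answer: E(V(Z) A(W))

Derivation:
Step 1 (down 0): focus=V path=0 depth=1 children=['Z'] left=[] right=['Q'] parent=E
Step 2 (up): focus=E path=root depth=0 children=['V', 'Q'] (at root)
Step 3 (down 1): focus=Q path=1 depth=1 children=['W'] left=['V'] right=[] parent=E
Step 4 (up): focus=E path=root depth=0 children=['V', 'Q'] (at root)
Step 5 (down 0): focus=V path=0 depth=1 children=['Z'] left=[] right=['Q'] parent=E
Step 6 (right): focus=Q path=1 depth=1 children=['W'] left=['V'] right=[] parent=E
Step 7 (set A): focus=A path=1 depth=1 children=['W'] left=['V'] right=[] parent=E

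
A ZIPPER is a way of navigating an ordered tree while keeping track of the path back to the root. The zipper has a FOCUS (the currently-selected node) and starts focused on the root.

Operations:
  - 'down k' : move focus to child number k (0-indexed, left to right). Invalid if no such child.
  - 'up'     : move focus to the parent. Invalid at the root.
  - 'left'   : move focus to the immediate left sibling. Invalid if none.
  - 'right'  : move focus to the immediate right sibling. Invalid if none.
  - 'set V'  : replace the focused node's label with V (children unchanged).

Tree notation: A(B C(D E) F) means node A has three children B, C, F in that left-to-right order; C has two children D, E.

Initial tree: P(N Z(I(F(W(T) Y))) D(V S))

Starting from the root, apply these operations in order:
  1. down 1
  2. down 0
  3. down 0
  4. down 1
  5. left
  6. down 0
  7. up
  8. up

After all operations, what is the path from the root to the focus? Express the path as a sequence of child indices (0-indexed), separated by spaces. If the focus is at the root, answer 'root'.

Answer: 1 0 0

Derivation:
Step 1 (down 1): focus=Z path=1 depth=1 children=['I'] left=['N'] right=['D'] parent=P
Step 2 (down 0): focus=I path=1/0 depth=2 children=['F'] left=[] right=[] parent=Z
Step 3 (down 0): focus=F path=1/0/0 depth=3 children=['W', 'Y'] left=[] right=[] parent=I
Step 4 (down 1): focus=Y path=1/0/0/1 depth=4 children=[] left=['W'] right=[] parent=F
Step 5 (left): focus=W path=1/0/0/0 depth=4 children=['T'] left=[] right=['Y'] parent=F
Step 6 (down 0): focus=T path=1/0/0/0/0 depth=5 children=[] left=[] right=[] parent=W
Step 7 (up): focus=W path=1/0/0/0 depth=4 children=['T'] left=[] right=['Y'] parent=F
Step 8 (up): focus=F path=1/0/0 depth=3 children=['W', 'Y'] left=[] right=[] parent=I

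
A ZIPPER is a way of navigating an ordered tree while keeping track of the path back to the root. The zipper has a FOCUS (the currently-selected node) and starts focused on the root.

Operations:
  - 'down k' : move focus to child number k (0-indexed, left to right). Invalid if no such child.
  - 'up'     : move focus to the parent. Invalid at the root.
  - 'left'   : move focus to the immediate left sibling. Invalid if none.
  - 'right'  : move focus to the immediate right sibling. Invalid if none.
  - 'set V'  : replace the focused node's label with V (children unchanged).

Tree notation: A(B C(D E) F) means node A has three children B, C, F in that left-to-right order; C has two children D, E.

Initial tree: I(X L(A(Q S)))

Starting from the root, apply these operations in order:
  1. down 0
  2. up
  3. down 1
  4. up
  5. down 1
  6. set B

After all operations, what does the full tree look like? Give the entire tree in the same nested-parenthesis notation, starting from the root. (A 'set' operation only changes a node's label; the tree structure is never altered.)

Step 1 (down 0): focus=X path=0 depth=1 children=[] left=[] right=['L'] parent=I
Step 2 (up): focus=I path=root depth=0 children=['X', 'L'] (at root)
Step 3 (down 1): focus=L path=1 depth=1 children=['A'] left=['X'] right=[] parent=I
Step 4 (up): focus=I path=root depth=0 children=['X', 'L'] (at root)
Step 5 (down 1): focus=L path=1 depth=1 children=['A'] left=['X'] right=[] parent=I
Step 6 (set B): focus=B path=1 depth=1 children=['A'] left=['X'] right=[] parent=I

Answer: I(X B(A(Q S)))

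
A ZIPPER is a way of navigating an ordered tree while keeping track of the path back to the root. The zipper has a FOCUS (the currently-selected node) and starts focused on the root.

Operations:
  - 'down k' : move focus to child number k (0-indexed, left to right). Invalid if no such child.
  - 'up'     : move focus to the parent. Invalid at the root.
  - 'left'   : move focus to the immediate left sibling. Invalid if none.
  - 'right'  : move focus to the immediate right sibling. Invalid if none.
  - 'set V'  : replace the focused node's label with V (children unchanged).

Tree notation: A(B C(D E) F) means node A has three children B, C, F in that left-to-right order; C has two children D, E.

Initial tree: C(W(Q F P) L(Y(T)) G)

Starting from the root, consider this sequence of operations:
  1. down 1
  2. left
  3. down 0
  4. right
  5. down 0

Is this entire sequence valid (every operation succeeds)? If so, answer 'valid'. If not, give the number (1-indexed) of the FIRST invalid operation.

Answer: 5

Derivation:
Step 1 (down 1): focus=L path=1 depth=1 children=['Y'] left=['W'] right=['G'] parent=C
Step 2 (left): focus=W path=0 depth=1 children=['Q', 'F', 'P'] left=[] right=['L', 'G'] parent=C
Step 3 (down 0): focus=Q path=0/0 depth=2 children=[] left=[] right=['F', 'P'] parent=W
Step 4 (right): focus=F path=0/1 depth=2 children=[] left=['Q'] right=['P'] parent=W
Step 5 (down 0): INVALID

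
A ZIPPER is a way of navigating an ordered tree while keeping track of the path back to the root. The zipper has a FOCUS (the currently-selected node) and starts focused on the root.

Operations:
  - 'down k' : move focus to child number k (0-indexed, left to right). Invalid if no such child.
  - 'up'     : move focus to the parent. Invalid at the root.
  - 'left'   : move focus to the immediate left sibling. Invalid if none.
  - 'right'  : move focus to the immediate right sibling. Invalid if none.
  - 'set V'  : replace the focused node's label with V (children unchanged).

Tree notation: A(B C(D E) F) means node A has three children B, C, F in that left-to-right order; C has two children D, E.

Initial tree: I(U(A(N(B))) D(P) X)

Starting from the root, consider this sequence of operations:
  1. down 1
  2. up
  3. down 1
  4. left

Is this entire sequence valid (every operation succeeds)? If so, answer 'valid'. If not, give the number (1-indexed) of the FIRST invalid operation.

Answer: valid

Derivation:
Step 1 (down 1): focus=D path=1 depth=1 children=['P'] left=['U'] right=['X'] parent=I
Step 2 (up): focus=I path=root depth=0 children=['U', 'D', 'X'] (at root)
Step 3 (down 1): focus=D path=1 depth=1 children=['P'] left=['U'] right=['X'] parent=I
Step 4 (left): focus=U path=0 depth=1 children=['A'] left=[] right=['D', 'X'] parent=I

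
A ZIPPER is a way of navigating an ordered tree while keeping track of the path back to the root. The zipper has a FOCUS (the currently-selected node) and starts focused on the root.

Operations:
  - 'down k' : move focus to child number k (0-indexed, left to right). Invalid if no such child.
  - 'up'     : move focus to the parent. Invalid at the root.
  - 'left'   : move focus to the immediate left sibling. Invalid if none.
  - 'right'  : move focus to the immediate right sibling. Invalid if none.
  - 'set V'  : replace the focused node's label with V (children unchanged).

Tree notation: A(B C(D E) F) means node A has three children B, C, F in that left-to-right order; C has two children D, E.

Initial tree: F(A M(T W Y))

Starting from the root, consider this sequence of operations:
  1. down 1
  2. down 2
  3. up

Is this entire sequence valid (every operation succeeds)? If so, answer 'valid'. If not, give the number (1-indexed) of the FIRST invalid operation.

Step 1 (down 1): focus=M path=1 depth=1 children=['T', 'W', 'Y'] left=['A'] right=[] parent=F
Step 2 (down 2): focus=Y path=1/2 depth=2 children=[] left=['T', 'W'] right=[] parent=M
Step 3 (up): focus=M path=1 depth=1 children=['T', 'W', 'Y'] left=['A'] right=[] parent=F

Answer: valid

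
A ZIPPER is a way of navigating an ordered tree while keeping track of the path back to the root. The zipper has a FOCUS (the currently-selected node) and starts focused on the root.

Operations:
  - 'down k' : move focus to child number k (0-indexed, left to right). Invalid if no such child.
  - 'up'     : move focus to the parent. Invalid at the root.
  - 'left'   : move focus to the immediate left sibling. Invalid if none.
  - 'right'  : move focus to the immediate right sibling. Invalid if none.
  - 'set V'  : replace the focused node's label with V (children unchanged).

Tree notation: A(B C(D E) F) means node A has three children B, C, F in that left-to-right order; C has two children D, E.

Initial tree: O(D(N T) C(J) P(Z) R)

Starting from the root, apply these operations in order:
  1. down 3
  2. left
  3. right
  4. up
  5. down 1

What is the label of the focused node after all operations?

Answer: C

Derivation:
Step 1 (down 3): focus=R path=3 depth=1 children=[] left=['D', 'C', 'P'] right=[] parent=O
Step 2 (left): focus=P path=2 depth=1 children=['Z'] left=['D', 'C'] right=['R'] parent=O
Step 3 (right): focus=R path=3 depth=1 children=[] left=['D', 'C', 'P'] right=[] parent=O
Step 4 (up): focus=O path=root depth=0 children=['D', 'C', 'P', 'R'] (at root)
Step 5 (down 1): focus=C path=1 depth=1 children=['J'] left=['D'] right=['P', 'R'] parent=O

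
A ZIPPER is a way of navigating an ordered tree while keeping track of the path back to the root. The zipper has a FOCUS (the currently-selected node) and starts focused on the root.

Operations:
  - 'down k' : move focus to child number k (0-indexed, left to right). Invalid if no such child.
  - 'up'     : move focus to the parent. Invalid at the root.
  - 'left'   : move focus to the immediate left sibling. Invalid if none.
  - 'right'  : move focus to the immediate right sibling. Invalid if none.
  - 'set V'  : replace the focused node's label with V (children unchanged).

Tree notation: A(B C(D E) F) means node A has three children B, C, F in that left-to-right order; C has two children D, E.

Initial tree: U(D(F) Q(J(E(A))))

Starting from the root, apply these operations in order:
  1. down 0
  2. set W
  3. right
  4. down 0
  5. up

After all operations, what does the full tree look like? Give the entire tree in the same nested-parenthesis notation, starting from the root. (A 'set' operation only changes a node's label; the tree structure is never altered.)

Step 1 (down 0): focus=D path=0 depth=1 children=['F'] left=[] right=['Q'] parent=U
Step 2 (set W): focus=W path=0 depth=1 children=['F'] left=[] right=['Q'] parent=U
Step 3 (right): focus=Q path=1 depth=1 children=['J'] left=['W'] right=[] parent=U
Step 4 (down 0): focus=J path=1/0 depth=2 children=['E'] left=[] right=[] parent=Q
Step 5 (up): focus=Q path=1 depth=1 children=['J'] left=['W'] right=[] parent=U

Answer: U(W(F) Q(J(E(A))))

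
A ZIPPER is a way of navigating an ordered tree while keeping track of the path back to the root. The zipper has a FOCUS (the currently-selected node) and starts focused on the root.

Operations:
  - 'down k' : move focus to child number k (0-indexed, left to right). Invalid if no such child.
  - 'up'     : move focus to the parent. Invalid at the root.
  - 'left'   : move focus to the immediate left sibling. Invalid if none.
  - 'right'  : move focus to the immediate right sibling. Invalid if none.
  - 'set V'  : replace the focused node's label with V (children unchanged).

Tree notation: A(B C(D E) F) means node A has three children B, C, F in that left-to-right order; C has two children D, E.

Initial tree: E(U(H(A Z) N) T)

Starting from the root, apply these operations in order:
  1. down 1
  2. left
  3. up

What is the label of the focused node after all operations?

Step 1 (down 1): focus=T path=1 depth=1 children=[] left=['U'] right=[] parent=E
Step 2 (left): focus=U path=0 depth=1 children=['H', 'N'] left=[] right=['T'] parent=E
Step 3 (up): focus=E path=root depth=0 children=['U', 'T'] (at root)

Answer: E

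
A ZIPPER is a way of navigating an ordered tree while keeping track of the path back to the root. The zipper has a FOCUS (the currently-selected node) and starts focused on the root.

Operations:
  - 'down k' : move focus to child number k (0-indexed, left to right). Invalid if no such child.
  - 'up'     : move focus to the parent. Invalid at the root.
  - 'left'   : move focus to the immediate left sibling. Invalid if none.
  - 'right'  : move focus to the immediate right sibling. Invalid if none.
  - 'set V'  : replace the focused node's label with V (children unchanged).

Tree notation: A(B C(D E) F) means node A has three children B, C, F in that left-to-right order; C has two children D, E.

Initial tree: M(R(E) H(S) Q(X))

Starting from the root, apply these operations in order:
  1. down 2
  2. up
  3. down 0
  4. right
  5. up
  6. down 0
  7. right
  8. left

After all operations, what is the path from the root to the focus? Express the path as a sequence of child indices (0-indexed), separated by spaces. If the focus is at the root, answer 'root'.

Answer: 0

Derivation:
Step 1 (down 2): focus=Q path=2 depth=1 children=['X'] left=['R', 'H'] right=[] parent=M
Step 2 (up): focus=M path=root depth=0 children=['R', 'H', 'Q'] (at root)
Step 3 (down 0): focus=R path=0 depth=1 children=['E'] left=[] right=['H', 'Q'] parent=M
Step 4 (right): focus=H path=1 depth=1 children=['S'] left=['R'] right=['Q'] parent=M
Step 5 (up): focus=M path=root depth=0 children=['R', 'H', 'Q'] (at root)
Step 6 (down 0): focus=R path=0 depth=1 children=['E'] left=[] right=['H', 'Q'] parent=M
Step 7 (right): focus=H path=1 depth=1 children=['S'] left=['R'] right=['Q'] parent=M
Step 8 (left): focus=R path=0 depth=1 children=['E'] left=[] right=['H', 'Q'] parent=M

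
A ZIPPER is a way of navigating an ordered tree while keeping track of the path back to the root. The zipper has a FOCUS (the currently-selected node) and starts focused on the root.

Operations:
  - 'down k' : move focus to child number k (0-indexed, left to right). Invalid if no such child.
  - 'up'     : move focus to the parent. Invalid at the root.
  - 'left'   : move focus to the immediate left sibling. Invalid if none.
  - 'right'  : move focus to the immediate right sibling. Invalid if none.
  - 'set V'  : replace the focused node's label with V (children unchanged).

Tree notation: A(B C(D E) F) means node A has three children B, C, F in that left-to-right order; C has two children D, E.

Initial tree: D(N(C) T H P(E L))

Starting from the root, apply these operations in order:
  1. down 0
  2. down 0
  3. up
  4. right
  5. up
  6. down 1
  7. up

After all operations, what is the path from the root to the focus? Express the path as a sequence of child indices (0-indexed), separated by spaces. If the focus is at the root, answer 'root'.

Step 1 (down 0): focus=N path=0 depth=1 children=['C'] left=[] right=['T', 'H', 'P'] parent=D
Step 2 (down 0): focus=C path=0/0 depth=2 children=[] left=[] right=[] parent=N
Step 3 (up): focus=N path=0 depth=1 children=['C'] left=[] right=['T', 'H', 'P'] parent=D
Step 4 (right): focus=T path=1 depth=1 children=[] left=['N'] right=['H', 'P'] parent=D
Step 5 (up): focus=D path=root depth=0 children=['N', 'T', 'H', 'P'] (at root)
Step 6 (down 1): focus=T path=1 depth=1 children=[] left=['N'] right=['H', 'P'] parent=D
Step 7 (up): focus=D path=root depth=0 children=['N', 'T', 'H', 'P'] (at root)

Answer: root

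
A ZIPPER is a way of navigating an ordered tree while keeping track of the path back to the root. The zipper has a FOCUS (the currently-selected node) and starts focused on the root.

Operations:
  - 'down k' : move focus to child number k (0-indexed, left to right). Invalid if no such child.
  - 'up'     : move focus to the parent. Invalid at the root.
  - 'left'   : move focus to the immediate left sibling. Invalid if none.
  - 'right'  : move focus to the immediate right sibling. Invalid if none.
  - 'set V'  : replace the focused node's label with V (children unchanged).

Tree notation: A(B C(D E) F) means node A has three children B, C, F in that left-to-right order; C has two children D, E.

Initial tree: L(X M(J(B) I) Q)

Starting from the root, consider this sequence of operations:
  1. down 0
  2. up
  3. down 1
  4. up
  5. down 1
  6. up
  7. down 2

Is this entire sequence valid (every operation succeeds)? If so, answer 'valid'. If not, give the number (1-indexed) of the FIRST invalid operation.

Answer: valid

Derivation:
Step 1 (down 0): focus=X path=0 depth=1 children=[] left=[] right=['M', 'Q'] parent=L
Step 2 (up): focus=L path=root depth=0 children=['X', 'M', 'Q'] (at root)
Step 3 (down 1): focus=M path=1 depth=1 children=['J', 'I'] left=['X'] right=['Q'] parent=L
Step 4 (up): focus=L path=root depth=0 children=['X', 'M', 'Q'] (at root)
Step 5 (down 1): focus=M path=1 depth=1 children=['J', 'I'] left=['X'] right=['Q'] parent=L
Step 6 (up): focus=L path=root depth=0 children=['X', 'M', 'Q'] (at root)
Step 7 (down 2): focus=Q path=2 depth=1 children=[] left=['X', 'M'] right=[] parent=L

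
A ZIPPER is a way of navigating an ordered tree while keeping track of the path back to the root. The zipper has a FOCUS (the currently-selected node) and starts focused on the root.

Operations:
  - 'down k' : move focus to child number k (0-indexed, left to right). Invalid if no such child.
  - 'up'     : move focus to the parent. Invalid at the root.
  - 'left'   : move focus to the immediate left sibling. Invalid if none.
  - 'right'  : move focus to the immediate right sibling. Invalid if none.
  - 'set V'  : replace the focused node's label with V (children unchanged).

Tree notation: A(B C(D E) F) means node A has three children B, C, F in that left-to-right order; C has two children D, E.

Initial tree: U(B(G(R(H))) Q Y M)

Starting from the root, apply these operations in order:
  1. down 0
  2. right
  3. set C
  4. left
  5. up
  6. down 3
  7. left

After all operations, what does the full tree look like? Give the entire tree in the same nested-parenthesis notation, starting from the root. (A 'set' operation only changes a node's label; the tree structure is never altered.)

Answer: U(B(G(R(H))) C Y M)

Derivation:
Step 1 (down 0): focus=B path=0 depth=1 children=['G'] left=[] right=['Q', 'Y', 'M'] parent=U
Step 2 (right): focus=Q path=1 depth=1 children=[] left=['B'] right=['Y', 'M'] parent=U
Step 3 (set C): focus=C path=1 depth=1 children=[] left=['B'] right=['Y', 'M'] parent=U
Step 4 (left): focus=B path=0 depth=1 children=['G'] left=[] right=['C', 'Y', 'M'] parent=U
Step 5 (up): focus=U path=root depth=0 children=['B', 'C', 'Y', 'M'] (at root)
Step 6 (down 3): focus=M path=3 depth=1 children=[] left=['B', 'C', 'Y'] right=[] parent=U
Step 7 (left): focus=Y path=2 depth=1 children=[] left=['B', 'C'] right=['M'] parent=U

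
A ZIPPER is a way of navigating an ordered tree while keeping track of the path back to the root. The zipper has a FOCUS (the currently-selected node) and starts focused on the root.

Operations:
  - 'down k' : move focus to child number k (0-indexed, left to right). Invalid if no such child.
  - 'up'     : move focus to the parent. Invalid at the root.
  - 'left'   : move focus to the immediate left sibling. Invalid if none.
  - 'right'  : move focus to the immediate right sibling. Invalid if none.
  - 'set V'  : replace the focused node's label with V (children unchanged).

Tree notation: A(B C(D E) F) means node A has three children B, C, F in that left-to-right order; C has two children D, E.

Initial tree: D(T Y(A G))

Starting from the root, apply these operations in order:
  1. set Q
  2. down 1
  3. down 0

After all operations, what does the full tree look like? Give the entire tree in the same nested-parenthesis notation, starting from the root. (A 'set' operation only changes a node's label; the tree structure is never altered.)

Step 1 (set Q): focus=Q path=root depth=0 children=['T', 'Y'] (at root)
Step 2 (down 1): focus=Y path=1 depth=1 children=['A', 'G'] left=['T'] right=[] parent=Q
Step 3 (down 0): focus=A path=1/0 depth=2 children=[] left=[] right=['G'] parent=Y

Answer: Q(T Y(A G))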